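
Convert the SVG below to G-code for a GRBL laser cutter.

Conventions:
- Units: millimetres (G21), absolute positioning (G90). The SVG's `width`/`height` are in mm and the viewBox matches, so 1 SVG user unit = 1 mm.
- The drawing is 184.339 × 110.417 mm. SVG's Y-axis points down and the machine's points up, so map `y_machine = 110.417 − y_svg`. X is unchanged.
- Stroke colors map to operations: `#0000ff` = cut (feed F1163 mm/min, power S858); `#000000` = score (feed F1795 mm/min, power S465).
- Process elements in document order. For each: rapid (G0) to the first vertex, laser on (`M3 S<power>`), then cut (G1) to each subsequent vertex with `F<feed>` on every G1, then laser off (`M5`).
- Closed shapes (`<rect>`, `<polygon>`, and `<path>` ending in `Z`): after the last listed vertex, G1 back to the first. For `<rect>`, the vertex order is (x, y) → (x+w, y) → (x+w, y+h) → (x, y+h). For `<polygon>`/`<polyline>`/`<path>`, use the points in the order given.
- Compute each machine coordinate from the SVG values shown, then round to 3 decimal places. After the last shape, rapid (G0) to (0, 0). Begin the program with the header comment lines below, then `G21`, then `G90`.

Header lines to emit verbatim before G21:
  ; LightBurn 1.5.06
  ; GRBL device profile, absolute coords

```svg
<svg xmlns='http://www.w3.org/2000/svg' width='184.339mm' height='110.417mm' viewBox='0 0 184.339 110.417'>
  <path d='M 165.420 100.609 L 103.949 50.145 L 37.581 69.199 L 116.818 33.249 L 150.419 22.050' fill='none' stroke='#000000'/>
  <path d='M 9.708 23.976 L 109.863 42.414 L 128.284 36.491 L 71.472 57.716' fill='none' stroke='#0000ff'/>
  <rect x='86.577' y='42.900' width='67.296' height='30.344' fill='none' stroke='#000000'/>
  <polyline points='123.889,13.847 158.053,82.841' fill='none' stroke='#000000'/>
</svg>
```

Since the viewBox matches the mm dimensions, user units are millimetres directly. The only transform is the Y-flip y_m = 110.417 − y_svg.

Shape 1 is a open polyline drawn with `<path>`. Its stroke #000000 means score at S465, F1795. After flipping Y the toolpath is (165.420,9.808) → (103.949,60.272) → (37.581,41.218) → (116.818,77.168) → (150.419,88.367).

Shape 2 is a open polyline drawn with `<path>`. Its stroke #0000ff means cut at S858, F1163. After flipping Y the toolpath is (9.708,86.441) → (109.863,68.003) → (128.284,73.926) → (71.472,52.701).

Shape 3 is a rectangle drawn with `<rect>`. Its stroke #000000 means score at S465, F1795. After flipping Y the toolpath is (86.577,67.517) → (153.873,67.517) → (153.873,37.173) → (86.577,37.173) → (86.577,67.517), returning to the start.

Shape 4 is a line segment drawn with `<polyline>`. Its stroke #000000 means score at S465, F1795. After flipping Y the toolpath is (123.889,96.570) → (158.053,27.576).

; LightBurn 1.5.06
; GRBL device profile, absolute coords
G21
G90
G0 X165.420 Y9.808
M3 S465
G1 X103.949 Y60.272 F1795
G1 X37.581 Y41.218 F1795
G1 X116.818 Y77.168 F1795
G1 X150.419 Y88.367 F1795
M5
G0 X9.708 Y86.441
M3 S858
G1 X109.863 Y68.003 F1163
G1 X128.284 Y73.926 F1163
G1 X71.472 Y52.701 F1163
M5
G0 X86.577 Y67.517
M3 S465
G1 X153.873 Y67.517 F1795
G1 X153.873 Y37.173 F1795
G1 X86.577 Y37.173 F1795
G1 X86.577 Y67.517 F1795
M5
G0 X123.889 Y96.570
M3 S465
G1 X158.053 Y27.576 F1795
M5
G0 X0.000 Y0.000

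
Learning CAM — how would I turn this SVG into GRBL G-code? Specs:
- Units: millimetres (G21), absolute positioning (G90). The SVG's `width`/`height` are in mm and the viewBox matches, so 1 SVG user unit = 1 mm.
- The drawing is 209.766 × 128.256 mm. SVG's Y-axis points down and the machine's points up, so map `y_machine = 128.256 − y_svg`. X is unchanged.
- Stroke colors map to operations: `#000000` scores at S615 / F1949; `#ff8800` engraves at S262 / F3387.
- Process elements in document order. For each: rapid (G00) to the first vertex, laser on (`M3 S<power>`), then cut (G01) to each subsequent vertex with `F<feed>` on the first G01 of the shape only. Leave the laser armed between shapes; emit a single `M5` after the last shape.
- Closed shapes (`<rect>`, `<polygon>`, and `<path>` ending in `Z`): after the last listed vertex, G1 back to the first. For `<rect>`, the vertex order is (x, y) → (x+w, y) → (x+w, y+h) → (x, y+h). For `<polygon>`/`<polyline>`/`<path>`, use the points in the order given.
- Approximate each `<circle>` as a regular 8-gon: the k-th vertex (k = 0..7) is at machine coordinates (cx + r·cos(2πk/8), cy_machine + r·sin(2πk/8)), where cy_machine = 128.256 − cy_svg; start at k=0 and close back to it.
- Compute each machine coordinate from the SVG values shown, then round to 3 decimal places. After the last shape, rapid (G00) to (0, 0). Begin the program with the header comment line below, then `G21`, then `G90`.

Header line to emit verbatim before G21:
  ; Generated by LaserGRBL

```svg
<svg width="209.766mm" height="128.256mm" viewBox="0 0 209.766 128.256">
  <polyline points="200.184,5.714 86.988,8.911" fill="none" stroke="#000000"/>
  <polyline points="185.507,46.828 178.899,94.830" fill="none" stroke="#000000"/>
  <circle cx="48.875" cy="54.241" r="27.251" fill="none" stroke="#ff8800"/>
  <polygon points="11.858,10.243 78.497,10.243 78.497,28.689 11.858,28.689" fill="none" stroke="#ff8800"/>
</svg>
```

; Generated by LaserGRBL
G21
G90
G00 X200.184 Y122.542
M3 S615
G01 X86.988 Y119.345 F1949
G00 X185.507 Y81.428
M3 S615
G01 X178.899 Y33.426 F1949
G00 X76.126 Y74.015
M3 S262
G01 X68.144 Y93.284 F3387
G01 X48.875 Y101.266
G01 X29.606 Y93.284
G01 X21.624 Y74.015
G01 X29.606 Y54.746
G01 X48.875 Y46.764
G01 X68.144 Y54.746
G01 X76.126 Y74.015
G00 X11.858 Y118.013
M3 S262
G01 X78.497 Y118.013 F3387
G01 X78.497 Y99.567
G01 X11.858 Y99.567
G01 X11.858 Y118.013
M5
G00 X0.000 Y0.000

1 u = 1 mm; y_m = 128.256 − y.

[1] `<polyline>` line segment, #000000→score S615 F1949: (200.184,122.542) → (86.988,119.345)

[2] `<polyline>` line segment, #000000→score S615 F1949: (185.507,81.428) → (178.899,33.426)

[3] `<circle>` circle, #ff8800→engrave S262 F3387: (76.126,74.015) → (68.144,93.284) → (48.875,101.266) → (29.606,93.284) → (21.624,74.015) → (29.606,54.746) → (48.875,46.764) → (68.144,54.746) → (76.126,74.015) (closed)

[4] `<polygon>` rectangle, #ff8800→engrave S262 F3387: (11.858,118.013) → (78.497,118.013) → (78.497,99.567) → (11.858,99.567) → (11.858,118.013) (closed)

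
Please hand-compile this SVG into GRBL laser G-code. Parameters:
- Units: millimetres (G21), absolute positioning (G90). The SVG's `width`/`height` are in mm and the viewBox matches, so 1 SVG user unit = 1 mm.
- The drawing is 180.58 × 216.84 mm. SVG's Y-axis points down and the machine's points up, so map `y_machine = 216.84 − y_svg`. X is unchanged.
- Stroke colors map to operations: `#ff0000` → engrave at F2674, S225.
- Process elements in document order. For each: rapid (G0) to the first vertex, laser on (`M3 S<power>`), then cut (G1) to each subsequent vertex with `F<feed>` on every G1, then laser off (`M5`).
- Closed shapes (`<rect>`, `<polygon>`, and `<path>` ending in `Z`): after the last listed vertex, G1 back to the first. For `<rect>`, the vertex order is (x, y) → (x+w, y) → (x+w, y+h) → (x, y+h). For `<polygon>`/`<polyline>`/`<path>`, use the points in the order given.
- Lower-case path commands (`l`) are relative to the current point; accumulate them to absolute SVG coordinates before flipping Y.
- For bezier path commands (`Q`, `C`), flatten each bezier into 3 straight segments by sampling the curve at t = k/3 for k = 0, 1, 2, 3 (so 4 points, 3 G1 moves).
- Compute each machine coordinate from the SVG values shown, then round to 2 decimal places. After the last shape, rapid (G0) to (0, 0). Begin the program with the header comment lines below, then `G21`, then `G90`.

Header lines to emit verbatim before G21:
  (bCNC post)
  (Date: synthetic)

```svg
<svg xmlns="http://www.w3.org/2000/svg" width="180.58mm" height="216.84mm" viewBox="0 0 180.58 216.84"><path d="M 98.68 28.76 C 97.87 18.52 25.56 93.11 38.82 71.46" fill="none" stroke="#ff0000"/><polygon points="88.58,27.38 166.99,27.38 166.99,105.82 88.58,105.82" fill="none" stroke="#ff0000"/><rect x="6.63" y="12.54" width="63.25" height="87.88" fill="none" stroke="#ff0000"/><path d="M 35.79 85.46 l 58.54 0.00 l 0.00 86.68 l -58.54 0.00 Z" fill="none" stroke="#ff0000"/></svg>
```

Since the viewBox matches the mm dimensions, user units are millimetres directly. The only transform is the Y-flip y_m = 216.84 − y_svg.

Shape 1 is a cubic bezier drawn with `<path>`. Its stroke #ff0000 means engrave at S225, F2674. After flipping Y the toolpath is (98.68,188.08) → (79.85,176.75) → (48.27,149.10) → (38.82,145.38).

Shape 2 is a rectangle drawn with `<polygon>`. Its stroke #ff0000 means engrave at S225, F2674. After flipping Y the toolpath is (88.58,189.46) → (166.99,189.46) → (166.99,111.02) → (88.58,111.02) → (88.58,189.46), returning to the start.

Shape 3 is a rectangle drawn with `<rect>`. Its stroke #ff0000 means engrave at S225, F2674. After flipping Y the toolpath is (6.63,204.30) → (69.88,204.30) → (69.88,116.42) → (6.63,116.42) → (6.63,204.30), returning to the start.

Shape 4 is a rectangle drawn with `<path>`. Its stroke #ff0000 means engrave at S225, F2674. After flipping Y the toolpath is (35.79,131.38) → (94.33,131.38) → (94.33,44.70) → (35.79,44.70) → (35.79,131.38), returning to the start.

(bCNC post)
(Date: synthetic)
G21
G90
G0 X98.68 Y188.08
M3 S225
G1 X79.85 Y176.75 F2674
G1 X48.27 Y149.10 F2674
G1 X38.82 Y145.38 F2674
M5
G0 X88.58 Y189.46
M3 S225
G1 X166.99 Y189.46 F2674
G1 X166.99 Y111.02 F2674
G1 X88.58 Y111.02 F2674
G1 X88.58 Y189.46 F2674
M5
G0 X6.63 Y204.30
M3 S225
G1 X69.88 Y204.30 F2674
G1 X69.88 Y116.42 F2674
G1 X6.63 Y116.42 F2674
G1 X6.63 Y204.30 F2674
M5
G0 X35.79 Y131.38
M3 S225
G1 X94.33 Y131.38 F2674
G1 X94.33 Y44.70 F2674
G1 X35.79 Y44.70 F2674
G1 X35.79 Y131.38 F2674
M5
G0 X0.00 Y0.00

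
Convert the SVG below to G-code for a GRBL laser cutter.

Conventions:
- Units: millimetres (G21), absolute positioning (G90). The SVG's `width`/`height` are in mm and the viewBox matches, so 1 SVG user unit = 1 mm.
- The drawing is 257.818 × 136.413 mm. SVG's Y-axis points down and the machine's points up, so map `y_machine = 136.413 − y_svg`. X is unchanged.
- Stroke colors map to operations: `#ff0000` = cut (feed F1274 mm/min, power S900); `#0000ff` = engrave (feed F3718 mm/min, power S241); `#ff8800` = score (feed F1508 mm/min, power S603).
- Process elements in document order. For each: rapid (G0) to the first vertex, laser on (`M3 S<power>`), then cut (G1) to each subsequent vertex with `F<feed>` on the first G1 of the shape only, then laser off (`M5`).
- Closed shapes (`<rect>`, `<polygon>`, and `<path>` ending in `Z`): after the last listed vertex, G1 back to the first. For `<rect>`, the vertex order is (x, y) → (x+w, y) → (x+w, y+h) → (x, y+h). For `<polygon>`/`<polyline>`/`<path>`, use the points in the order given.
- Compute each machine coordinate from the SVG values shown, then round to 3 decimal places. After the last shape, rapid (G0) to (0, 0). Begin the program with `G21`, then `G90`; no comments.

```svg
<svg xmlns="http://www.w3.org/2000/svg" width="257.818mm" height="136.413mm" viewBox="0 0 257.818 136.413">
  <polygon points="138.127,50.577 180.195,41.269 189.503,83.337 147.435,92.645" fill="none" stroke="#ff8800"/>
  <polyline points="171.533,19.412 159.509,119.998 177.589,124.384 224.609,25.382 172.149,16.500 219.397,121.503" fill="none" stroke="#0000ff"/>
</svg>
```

Since the viewBox matches the mm dimensions, user units are millimetres directly. The only transform is the Y-flip y_m = 136.413 − y_svg.

Shape 1 is a regular polygon drawn with `<polygon>`. Its stroke #ff8800 means score at S603, F1508. After flipping Y the toolpath is (138.127,85.836) → (180.195,95.144) → (189.503,53.076) → (147.435,43.768) → (138.127,85.836), returning to the start.

Shape 2 is a open polyline drawn with `<polyline>`. Its stroke #0000ff means engrave at S241, F3718. After flipping Y the toolpath is (171.533,117.001) → (159.509,16.415) → (177.589,12.029) → (224.609,111.031) → (172.149,119.913) → (219.397,14.910).

G21
G90
G0 X138.127 Y85.836
M3 S603
G1 X180.195 Y95.144 F1508
G1 X189.503 Y53.076
G1 X147.435 Y43.768
G1 X138.127 Y85.836
M5
G0 X171.533 Y117.001
M3 S241
G1 X159.509 Y16.415 F3718
G1 X177.589 Y12.029
G1 X224.609 Y111.031
G1 X172.149 Y119.913
G1 X219.397 Y14.910
M5
G0 X0.000 Y0.000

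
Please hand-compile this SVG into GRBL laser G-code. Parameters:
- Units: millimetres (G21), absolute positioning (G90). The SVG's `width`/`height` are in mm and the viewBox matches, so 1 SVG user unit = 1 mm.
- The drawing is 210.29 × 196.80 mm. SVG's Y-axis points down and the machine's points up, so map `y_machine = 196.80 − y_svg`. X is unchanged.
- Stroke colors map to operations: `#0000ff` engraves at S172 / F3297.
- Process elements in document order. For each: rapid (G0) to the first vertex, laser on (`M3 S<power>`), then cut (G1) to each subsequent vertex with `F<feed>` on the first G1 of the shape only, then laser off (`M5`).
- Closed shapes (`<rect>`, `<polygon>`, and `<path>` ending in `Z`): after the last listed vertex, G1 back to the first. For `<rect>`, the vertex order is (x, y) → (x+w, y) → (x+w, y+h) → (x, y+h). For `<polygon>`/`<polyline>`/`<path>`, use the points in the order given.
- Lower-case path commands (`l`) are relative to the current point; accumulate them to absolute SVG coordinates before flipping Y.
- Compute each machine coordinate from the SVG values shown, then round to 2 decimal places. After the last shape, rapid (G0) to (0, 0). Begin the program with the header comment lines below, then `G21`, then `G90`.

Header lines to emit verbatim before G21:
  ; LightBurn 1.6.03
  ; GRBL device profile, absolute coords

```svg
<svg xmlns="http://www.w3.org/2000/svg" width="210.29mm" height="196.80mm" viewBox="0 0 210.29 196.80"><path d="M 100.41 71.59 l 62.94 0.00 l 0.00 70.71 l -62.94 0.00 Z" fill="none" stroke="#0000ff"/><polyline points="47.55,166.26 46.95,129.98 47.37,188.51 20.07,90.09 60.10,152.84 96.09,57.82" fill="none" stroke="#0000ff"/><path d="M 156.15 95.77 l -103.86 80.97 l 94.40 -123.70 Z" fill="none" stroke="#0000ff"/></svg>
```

1 u = 1 mm; y_m = 196.80 − y.

[1] `<path>` rectangle, #0000ff→engrave S172 F3297: (100.41,125.21) → (163.35,125.21) → (163.35,54.50) → (100.41,54.50) → (100.41,125.21) (closed)

[2] `<polyline>` open polyline, #0000ff→engrave S172 F3297: (47.55,30.54) → (46.95,66.82) → (47.37,8.29) → (20.07,106.71) → (60.10,43.96) → (96.09,138.98)

[3] `<path>` closed polygon, #0000ff→engrave S172 F3297: (156.15,101.03) → (52.29,20.06) → (146.69,143.76) → (156.15,101.03) (closed)

; LightBurn 1.6.03
; GRBL device profile, absolute coords
G21
G90
G0 X100.41 Y125.21
M3 S172
G1 X163.35 Y125.21 F3297
G1 X163.35 Y54.50
G1 X100.41 Y54.50
G1 X100.41 Y125.21
M5
G0 X47.55 Y30.54
M3 S172
G1 X46.95 Y66.82 F3297
G1 X47.37 Y8.29
G1 X20.07 Y106.71
G1 X60.10 Y43.96
G1 X96.09 Y138.98
M5
G0 X156.15 Y101.03
M3 S172
G1 X52.29 Y20.06 F3297
G1 X146.69 Y143.76
G1 X156.15 Y101.03
M5
G0 X0.00 Y0.00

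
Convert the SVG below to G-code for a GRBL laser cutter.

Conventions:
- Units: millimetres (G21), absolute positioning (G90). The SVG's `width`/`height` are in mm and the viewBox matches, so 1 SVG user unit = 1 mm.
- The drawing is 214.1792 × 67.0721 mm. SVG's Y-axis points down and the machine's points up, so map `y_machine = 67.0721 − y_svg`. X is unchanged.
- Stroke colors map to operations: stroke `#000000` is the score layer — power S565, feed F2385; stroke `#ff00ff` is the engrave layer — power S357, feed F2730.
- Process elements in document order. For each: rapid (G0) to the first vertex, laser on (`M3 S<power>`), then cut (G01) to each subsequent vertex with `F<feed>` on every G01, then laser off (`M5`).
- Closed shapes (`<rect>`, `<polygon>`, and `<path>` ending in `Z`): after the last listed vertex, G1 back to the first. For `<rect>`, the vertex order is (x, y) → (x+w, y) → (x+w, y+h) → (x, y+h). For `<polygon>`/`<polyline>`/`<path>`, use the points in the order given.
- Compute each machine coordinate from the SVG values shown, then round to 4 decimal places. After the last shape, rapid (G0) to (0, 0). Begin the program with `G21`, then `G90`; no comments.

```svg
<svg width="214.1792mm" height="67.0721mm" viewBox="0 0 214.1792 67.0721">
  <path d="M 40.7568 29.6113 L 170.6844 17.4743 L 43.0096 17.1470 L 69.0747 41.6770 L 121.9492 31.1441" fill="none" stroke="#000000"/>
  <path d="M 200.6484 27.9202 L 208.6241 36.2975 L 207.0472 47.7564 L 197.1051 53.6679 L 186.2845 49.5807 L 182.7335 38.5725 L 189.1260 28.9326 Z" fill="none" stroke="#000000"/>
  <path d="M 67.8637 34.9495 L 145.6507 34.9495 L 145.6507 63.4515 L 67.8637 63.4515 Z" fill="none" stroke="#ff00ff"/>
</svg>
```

1 u = 1 mm; y_m = 67.0721 − y.

[1] `<path>` open polyline, #000000→score S565 F2385: (40.7568,37.4608) → (170.6844,49.5978) → (43.0096,49.9251) → (69.0747,25.3951) → (121.9492,35.9280)

[2] `<path>` regular polygon, #000000→score S565 F2385: (200.6484,39.1519) → (208.6241,30.7746) → (207.0472,19.3157) → (197.1051,13.4042) → (186.2845,17.4914) → (182.7335,28.4996) → (189.1260,38.1395) → (200.6484,39.1519) (closed)

[3] `<path>` rectangle, #ff00ff→engrave S357 F2730: (67.8637,32.1226) → (145.6507,32.1226) → (145.6507,3.6206) → (67.8637,3.6206) → (67.8637,32.1226) (closed)

G21
G90
G0 X40.7568 Y37.4608
M3 S565
G01 X170.6844 Y49.5978 F2385
G01 X43.0096 Y49.9251 F2385
G01 X69.0747 Y25.3951 F2385
G01 X121.9492 Y35.9280 F2385
M5
G0 X200.6484 Y39.1519
M3 S565
G01 X208.6241 Y30.7746 F2385
G01 X207.0472 Y19.3157 F2385
G01 X197.1051 Y13.4042 F2385
G01 X186.2845 Y17.4914 F2385
G01 X182.7335 Y28.4996 F2385
G01 X189.1260 Y38.1395 F2385
G01 X200.6484 Y39.1519 F2385
M5
G0 X67.8637 Y32.1226
M3 S357
G01 X145.6507 Y32.1226 F2730
G01 X145.6507 Y3.6206 F2730
G01 X67.8637 Y3.6206 F2730
G01 X67.8637 Y32.1226 F2730
M5
G0 X0.0000 Y0.0000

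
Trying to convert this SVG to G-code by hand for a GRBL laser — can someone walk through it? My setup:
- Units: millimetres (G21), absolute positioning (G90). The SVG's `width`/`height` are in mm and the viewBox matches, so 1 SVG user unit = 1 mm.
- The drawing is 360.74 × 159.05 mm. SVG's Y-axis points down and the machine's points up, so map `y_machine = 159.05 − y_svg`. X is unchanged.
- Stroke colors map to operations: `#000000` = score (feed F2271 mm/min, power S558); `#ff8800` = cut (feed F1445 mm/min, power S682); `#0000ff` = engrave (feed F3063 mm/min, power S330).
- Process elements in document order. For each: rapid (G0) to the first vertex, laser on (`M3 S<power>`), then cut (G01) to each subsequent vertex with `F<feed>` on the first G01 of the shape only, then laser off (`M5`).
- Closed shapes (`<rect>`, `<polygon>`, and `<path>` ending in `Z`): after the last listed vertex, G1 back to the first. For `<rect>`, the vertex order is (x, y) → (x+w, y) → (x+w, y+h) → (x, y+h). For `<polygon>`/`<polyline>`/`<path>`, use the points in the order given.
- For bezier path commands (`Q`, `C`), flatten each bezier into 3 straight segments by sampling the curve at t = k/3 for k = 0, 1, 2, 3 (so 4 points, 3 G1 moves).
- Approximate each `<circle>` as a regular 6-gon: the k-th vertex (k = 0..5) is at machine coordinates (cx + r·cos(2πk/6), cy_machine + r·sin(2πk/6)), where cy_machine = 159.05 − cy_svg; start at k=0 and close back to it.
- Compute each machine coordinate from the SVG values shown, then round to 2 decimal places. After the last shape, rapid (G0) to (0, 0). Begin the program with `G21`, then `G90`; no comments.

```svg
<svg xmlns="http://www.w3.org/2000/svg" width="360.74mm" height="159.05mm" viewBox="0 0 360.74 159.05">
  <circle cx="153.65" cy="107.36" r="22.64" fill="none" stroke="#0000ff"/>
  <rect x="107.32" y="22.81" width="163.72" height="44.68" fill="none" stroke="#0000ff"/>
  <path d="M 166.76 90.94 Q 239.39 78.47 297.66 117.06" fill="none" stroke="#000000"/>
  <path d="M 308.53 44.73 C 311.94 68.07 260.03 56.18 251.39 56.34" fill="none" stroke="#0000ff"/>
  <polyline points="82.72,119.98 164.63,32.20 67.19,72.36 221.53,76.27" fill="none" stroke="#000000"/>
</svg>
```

Since the viewBox matches the mm dimensions, user units are millimetres directly. The only transform is the Y-flip y_m = 159.05 − y_svg.

Shape 1 is a circle drawn with `<circle>`. Its stroke #0000ff means engrave at S330, F3063. After flipping Y the toolpath is (176.29,51.69) → (164.97,71.30) → (142.33,71.30) → (131.01,51.69) → (142.33,32.08) → (164.97,32.08) → (176.29,51.69), returning to the start.

Shape 2 is a rectangle drawn with `<rect>`. Its stroke #0000ff means engrave at S330, F3063. After flipping Y the toolpath is (107.32,136.24) → (271.04,136.24) → (271.04,91.56) → (107.32,91.56) → (107.32,136.24), returning to the start.

Shape 3 is a quadratic bezier drawn with `<path>`. Its stroke #000000 means score at S558, F2271. After flipping Y the toolpath is (166.76,68.11) → (213.58,70.75) → (257.22,62.04) → (297.66,41.99).

Shape 4 is a cubic bezier drawn with `<path>`. Its stroke #0000ff means engrave at S330, F3063. After flipping Y the toolpath is (308.53,114.32) → (297.15,100.97) → (270.80,100.60) → (251.39,102.71).

Shape 5 is a open polyline drawn with `<polyline>`. Its stroke #000000 means score at S558, F2271. After flipping Y the toolpath is (82.72,39.07) → (164.63,126.85) → (67.19,86.69) → (221.53,82.78).

G21
G90
G0 X176.29 Y51.69
M3 S330
G01 X164.97 Y71.30 F3063
G01 X142.33 Y71.30
G01 X131.01 Y51.69
G01 X142.33 Y32.08
G01 X164.97 Y32.08
G01 X176.29 Y51.69
M5
G0 X107.32 Y136.24
M3 S330
G01 X271.04 Y136.24 F3063
G01 X271.04 Y91.56
G01 X107.32 Y91.56
G01 X107.32 Y136.24
M5
G0 X166.76 Y68.11
M3 S558
G01 X213.58 Y70.75 F2271
G01 X257.22 Y62.04
G01 X297.66 Y41.99
M5
G0 X308.53 Y114.32
M3 S330
G01 X297.15 Y100.97 F3063
G01 X270.80 Y100.60
G01 X251.39 Y102.71
M5
G0 X82.72 Y39.07
M3 S558
G01 X164.63 Y126.85 F2271
G01 X67.19 Y86.69
G01 X221.53 Y82.78
M5
G0 X0.00 Y0.00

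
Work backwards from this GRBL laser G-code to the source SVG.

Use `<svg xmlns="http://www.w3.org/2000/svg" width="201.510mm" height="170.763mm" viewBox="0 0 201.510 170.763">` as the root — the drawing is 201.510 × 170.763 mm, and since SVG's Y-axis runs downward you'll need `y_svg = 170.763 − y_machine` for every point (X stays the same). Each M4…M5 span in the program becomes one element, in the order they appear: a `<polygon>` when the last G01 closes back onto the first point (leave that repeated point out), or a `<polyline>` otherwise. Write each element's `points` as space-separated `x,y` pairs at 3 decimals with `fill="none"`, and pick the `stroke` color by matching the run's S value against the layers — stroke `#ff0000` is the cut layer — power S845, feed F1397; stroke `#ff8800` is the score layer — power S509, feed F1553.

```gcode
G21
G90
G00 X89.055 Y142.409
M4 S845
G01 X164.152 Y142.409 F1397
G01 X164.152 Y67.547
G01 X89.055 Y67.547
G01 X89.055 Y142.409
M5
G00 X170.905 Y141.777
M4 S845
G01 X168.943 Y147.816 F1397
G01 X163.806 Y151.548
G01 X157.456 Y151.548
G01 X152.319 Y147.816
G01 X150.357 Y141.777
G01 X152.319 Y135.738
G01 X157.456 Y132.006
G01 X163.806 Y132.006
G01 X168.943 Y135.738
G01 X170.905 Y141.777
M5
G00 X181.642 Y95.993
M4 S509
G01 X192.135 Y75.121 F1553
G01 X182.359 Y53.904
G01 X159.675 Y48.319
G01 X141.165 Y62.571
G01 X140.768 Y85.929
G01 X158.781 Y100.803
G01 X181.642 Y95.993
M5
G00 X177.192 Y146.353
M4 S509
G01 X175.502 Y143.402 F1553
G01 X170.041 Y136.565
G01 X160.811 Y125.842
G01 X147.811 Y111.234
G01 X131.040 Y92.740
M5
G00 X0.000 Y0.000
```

<svg xmlns="http://www.w3.org/2000/svg" width="201.510mm" height="170.763mm" viewBox="0 0 201.510 170.763">
  <polygon points="89.055,28.354 164.152,28.354 164.152,103.216 89.055,103.216" fill="none" stroke="#ff0000"/>
  <polygon points="170.905,28.986 168.943,22.947 163.806,19.215 157.456,19.215 152.319,22.947 150.357,28.986 152.319,35.025 157.456,38.757 163.806,38.757 168.943,35.025" fill="none" stroke="#ff0000"/>
  <polygon points="181.642,74.770 192.135,95.642 182.359,116.859 159.675,122.444 141.165,108.192 140.768,84.834 158.781,69.960" fill="none" stroke="#ff8800"/>
  <polyline points="177.192,24.410 175.502,27.361 170.041,34.198 160.811,44.921 147.811,59.529 131.040,78.023" fill="none" stroke="#ff8800"/>
</svg>

Each laser-on run becomes one SVG element. Flip Y back into SVG space with y_svg = 170.763 − y_machine.

Run 1: S845 ⇒ cut layer `#ff0000`. The run returns to its start, so emit a `<polygon>` with points (Y-flipped): 89.055,28.354 164.152,28.354 164.152,103.216 89.055,103.216.

Run 2: S845 ⇒ cut layer `#ff0000`. The run returns to its start, so emit a `<polygon>` with points (Y-flipped): 170.905,28.986 168.943,22.947 163.806,19.215 157.456,19.215 152.319,22.947 150.357,28.986 152.319,35.025 157.456,38.757 163.806,38.757 168.943,35.025.

Run 3: power S509 maps to stroke `#ff8800` (score). The run returns to its start, so emit a `<polygon>` with points (Y-flipped): 181.642,74.770 192.135,95.642 182.359,116.859 159.675,122.444 141.165,108.192 140.768,84.834 158.781,69.960.

Run 4: S509 ⇒ score layer `#ff8800`. The run is open, so emit a `<polyline>` with points (Y-flipped): 177.192,24.410 175.502,27.361 170.041,34.198 160.811,44.921 147.811,59.529 131.040,78.023.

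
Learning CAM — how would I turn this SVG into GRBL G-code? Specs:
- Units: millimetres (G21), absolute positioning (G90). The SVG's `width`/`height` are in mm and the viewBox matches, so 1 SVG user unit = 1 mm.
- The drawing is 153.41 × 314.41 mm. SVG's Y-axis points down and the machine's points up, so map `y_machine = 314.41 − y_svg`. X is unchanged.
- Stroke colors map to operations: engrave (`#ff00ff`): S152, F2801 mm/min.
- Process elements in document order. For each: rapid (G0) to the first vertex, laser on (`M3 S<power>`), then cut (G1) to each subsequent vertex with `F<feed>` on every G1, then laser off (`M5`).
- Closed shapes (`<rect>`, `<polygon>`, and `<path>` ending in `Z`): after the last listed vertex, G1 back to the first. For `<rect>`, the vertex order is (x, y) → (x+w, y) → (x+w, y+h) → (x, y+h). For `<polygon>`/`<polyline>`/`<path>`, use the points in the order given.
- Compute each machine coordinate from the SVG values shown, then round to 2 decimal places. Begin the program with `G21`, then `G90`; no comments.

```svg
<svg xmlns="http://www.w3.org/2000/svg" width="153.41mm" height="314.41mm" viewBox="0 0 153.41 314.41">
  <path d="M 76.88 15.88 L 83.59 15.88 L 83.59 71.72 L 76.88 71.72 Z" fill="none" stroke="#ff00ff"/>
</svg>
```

1 u = 1 mm; y_m = 314.41 − y.

[1] `<path>` rectangle, #ff00ff→engrave S152 F2801: (76.88,298.53) → (83.59,298.53) → (83.59,242.69) → (76.88,242.69) → (76.88,298.53) (closed)

G21
G90
G0 X76.88 Y298.53
M3 S152
G1 X83.59 Y298.53 F2801
G1 X83.59 Y242.69 F2801
G1 X76.88 Y242.69 F2801
G1 X76.88 Y298.53 F2801
M5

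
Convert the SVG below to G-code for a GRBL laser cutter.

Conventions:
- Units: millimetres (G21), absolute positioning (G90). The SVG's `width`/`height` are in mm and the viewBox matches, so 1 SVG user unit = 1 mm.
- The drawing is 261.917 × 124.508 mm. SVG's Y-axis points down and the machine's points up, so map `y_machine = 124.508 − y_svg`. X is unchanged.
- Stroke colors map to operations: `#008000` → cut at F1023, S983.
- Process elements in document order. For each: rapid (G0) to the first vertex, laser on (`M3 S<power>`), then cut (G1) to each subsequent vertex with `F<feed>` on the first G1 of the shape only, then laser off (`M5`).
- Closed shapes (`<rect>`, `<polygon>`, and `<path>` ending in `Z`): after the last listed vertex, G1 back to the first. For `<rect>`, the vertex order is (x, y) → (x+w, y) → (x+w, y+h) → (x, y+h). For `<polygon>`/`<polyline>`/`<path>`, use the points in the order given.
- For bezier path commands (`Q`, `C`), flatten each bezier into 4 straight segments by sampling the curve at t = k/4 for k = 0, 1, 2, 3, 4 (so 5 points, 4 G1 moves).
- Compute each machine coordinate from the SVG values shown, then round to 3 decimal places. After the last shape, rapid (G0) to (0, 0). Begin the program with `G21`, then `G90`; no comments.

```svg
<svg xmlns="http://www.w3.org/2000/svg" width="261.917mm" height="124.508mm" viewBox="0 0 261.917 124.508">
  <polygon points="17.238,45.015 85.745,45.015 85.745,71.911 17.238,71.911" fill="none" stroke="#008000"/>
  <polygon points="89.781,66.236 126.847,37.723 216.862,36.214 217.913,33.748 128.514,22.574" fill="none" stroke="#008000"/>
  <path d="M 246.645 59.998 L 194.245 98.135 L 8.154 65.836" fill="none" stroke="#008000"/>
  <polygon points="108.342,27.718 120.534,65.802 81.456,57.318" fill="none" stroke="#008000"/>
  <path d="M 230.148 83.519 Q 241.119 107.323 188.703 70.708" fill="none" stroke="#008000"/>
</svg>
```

G21
G90
G0 X17.238 Y79.493
M3 S983
G1 X85.745 Y79.493 F1023
G1 X85.745 Y52.597
G1 X17.238 Y52.597
G1 X17.238 Y79.493
M5
G0 X89.781 Y58.272
M3 S983
G1 X126.847 Y86.785 F1023
G1 X216.862 Y88.294
G1 X217.913 Y90.760
G1 X128.514 Y101.934
G1 X89.781 Y58.272
M5
G0 X246.645 Y64.510
M3 S983
G1 X194.245 Y26.373 F1023
G1 X8.154 Y58.672
M5
G0 X108.342 Y96.790
M3 S983
G1 X120.534 Y58.706 F1023
G1 X81.456 Y67.190
G1 X108.342 Y96.790
M5
G0 X230.148 Y40.989
M3 S983
G1 X231.672 Y32.863 F1023
G1 X225.272 Y32.290
G1 X210.949 Y39.269
G1 X188.703 Y53.800
M5
G0 X0.000 Y0.000

Since the viewBox matches the mm dimensions, user units are millimetres directly. The only transform is the Y-flip y_m = 124.508 − y_svg.

Shape 1 is a rectangle drawn with `<polygon>`. Its stroke #008000 means cut at S983, F1023. After flipping Y the toolpath is (17.238,79.493) → (85.745,79.493) → (85.745,52.597) → (17.238,52.597) → (17.238,79.493), returning to the start.

Shape 2 is a closed polygon drawn with `<polygon>`. Its stroke #008000 means cut at S983, F1023. After flipping Y the toolpath is (89.781,58.272) → (126.847,86.785) → (216.862,88.294) → (217.913,90.760) → (128.514,101.934) → (89.781,58.272), returning to the start.

Shape 3 is a open polyline drawn with `<path>`. Its stroke #008000 means cut at S983, F1023. After flipping Y the toolpath is (246.645,64.510) → (194.245,26.373) → (8.154,58.672).

Shape 4 is a regular polygon drawn with `<polygon>`. Its stroke #008000 means cut at S983, F1023. After flipping Y the toolpath is (108.342,96.790) → (120.534,58.706) → (81.456,67.190) → (108.342,96.790), returning to the start.

Shape 5 is a quadratic bezier drawn with `<path>`. Its stroke #008000 means cut at S983, F1023. After flipping Y the toolpath is (230.148,40.989) → (231.672,32.863) → (225.272,32.290) → (210.949,39.269) → (188.703,53.800).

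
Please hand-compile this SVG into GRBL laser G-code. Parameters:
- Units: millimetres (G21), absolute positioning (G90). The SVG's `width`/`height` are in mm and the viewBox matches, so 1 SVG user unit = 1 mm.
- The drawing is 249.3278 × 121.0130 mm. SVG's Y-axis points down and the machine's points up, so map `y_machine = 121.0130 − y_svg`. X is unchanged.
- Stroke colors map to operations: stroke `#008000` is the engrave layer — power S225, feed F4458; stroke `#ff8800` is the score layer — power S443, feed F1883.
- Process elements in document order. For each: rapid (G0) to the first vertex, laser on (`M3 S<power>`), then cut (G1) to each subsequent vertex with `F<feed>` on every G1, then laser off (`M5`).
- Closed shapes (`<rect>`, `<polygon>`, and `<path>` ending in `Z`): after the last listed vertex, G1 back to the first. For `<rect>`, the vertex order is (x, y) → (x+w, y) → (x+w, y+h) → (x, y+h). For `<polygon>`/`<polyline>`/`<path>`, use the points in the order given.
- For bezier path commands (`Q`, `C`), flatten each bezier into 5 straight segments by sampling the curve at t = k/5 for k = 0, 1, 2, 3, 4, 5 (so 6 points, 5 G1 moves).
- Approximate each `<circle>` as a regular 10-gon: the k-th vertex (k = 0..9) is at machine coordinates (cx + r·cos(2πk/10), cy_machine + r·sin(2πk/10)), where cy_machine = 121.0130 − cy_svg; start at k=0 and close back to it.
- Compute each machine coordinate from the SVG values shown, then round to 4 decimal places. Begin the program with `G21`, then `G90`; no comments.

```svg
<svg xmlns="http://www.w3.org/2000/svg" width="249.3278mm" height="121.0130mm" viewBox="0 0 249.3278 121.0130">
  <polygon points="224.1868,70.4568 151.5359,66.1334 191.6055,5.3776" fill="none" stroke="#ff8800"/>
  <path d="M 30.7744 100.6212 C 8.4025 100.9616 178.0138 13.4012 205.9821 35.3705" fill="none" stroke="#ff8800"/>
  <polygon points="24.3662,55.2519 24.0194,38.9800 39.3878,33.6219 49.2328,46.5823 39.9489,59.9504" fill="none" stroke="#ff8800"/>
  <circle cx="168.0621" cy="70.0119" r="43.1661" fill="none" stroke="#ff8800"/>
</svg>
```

Since the viewBox matches the mm dimensions, user units are millimetres directly. The only transform is the Y-flip y_m = 121.0130 − y_svg.

Shape 1 is a regular polygon drawn with `<polygon>`. Its stroke #ff8800 means score at S443, F1883. After flipping Y the toolpath is (224.1868,50.5562) → (151.5359,54.8796) → (191.6055,115.6354) → (224.1868,50.5562), returning to the start.

Shape 2 is a cubic bezier drawn with `<path>`. Its stroke #ff8800 means score at S443, F1883. After flipping Y the toolpath is (30.7744,20.3918) → (37.7202,29.1562) → (74.7280,49.5402) → (125.7836,72.0670) → (174.8730,87.2600) → (205.9821,85.6425).

Shape 3 is a regular polygon drawn with `<polygon>`. Its stroke #ff8800 means score at S443, F1883. After flipping Y the toolpath is (24.3662,65.7611) → (24.0194,82.0330) → (39.3878,87.3911) → (49.2328,74.4307) → (39.9489,61.0626) → (24.3662,65.7611), returning to the start.

Shape 4 is a circle drawn with `<circle>`. Its stroke #ff8800 means score at S443, F1883. After flipping Y the toolpath is (211.2282,51.0011) → (202.9842,76.3735) → (181.4012,92.0545) → (154.7230,92.0545) → (133.1400,76.3735) → (124.8960,51.0011) → (133.1400,25.6287) → (154.7230,9.9477) → (181.4012,9.9477) → (202.9842,25.6287) → (211.2282,51.0011), returning to the start.

G21
G90
G0 X224.1868 Y50.5562
M3 S443
G1 X151.5359 Y54.8796 F1883
G1 X191.6055 Y115.6354 F1883
G1 X224.1868 Y50.5562 F1883
M5
G0 X30.7744 Y20.3918
M3 S443
G1 X37.7202 Y29.1562 F1883
G1 X74.7280 Y49.5402 F1883
G1 X125.7836 Y72.0670 F1883
G1 X174.8730 Y87.2600 F1883
G1 X205.9821 Y85.6425 F1883
M5
G0 X24.3662 Y65.7611
M3 S443
G1 X24.0194 Y82.0330 F1883
G1 X39.3878 Y87.3911 F1883
G1 X49.2328 Y74.4307 F1883
G1 X39.9489 Y61.0626 F1883
G1 X24.3662 Y65.7611 F1883
M5
G0 X211.2282 Y51.0011
M3 S443
G1 X202.9842 Y76.3735 F1883
G1 X181.4012 Y92.0545 F1883
G1 X154.7230 Y92.0545 F1883
G1 X133.1400 Y76.3735 F1883
G1 X124.8960 Y51.0011 F1883
G1 X133.1400 Y25.6287 F1883
G1 X154.7230 Y9.9477 F1883
G1 X181.4012 Y9.9477 F1883
G1 X202.9842 Y25.6287 F1883
G1 X211.2282 Y51.0011 F1883
M5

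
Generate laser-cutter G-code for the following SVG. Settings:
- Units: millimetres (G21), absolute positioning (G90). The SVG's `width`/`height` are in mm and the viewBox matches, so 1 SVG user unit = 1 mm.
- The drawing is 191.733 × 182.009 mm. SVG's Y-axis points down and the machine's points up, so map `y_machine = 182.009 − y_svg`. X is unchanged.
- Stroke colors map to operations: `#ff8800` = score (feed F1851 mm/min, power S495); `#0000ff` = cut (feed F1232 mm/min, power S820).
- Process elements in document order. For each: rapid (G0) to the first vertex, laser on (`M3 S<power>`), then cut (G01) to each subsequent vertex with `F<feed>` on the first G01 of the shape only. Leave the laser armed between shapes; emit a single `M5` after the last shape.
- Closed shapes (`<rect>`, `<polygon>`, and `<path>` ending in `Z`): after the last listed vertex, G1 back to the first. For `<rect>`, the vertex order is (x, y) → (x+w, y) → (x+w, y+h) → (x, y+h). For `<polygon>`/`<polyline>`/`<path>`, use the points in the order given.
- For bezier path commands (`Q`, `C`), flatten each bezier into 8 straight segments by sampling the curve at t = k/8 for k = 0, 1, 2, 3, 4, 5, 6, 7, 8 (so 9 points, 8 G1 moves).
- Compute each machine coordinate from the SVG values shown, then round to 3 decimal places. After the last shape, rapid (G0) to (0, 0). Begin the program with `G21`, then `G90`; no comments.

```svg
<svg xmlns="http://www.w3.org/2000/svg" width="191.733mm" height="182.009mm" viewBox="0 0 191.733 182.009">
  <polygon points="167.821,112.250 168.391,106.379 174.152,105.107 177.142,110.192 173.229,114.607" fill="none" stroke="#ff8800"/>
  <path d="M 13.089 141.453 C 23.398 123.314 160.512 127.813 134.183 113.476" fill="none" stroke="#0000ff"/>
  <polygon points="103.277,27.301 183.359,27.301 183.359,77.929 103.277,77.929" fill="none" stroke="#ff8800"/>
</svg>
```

Since the viewBox matches the mm dimensions, user units are millimetres directly. The only transform is the Y-flip y_m = 182.009 − y_svg.

Shape 1 is a regular polygon drawn with `<polygon>`. Its stroke #ff8800 means score at S495, F1851. After flipping Y the toolpath is (167.821,69.759) → (168.391,75.630) → (174.152,76.902) → (177.142,71.817) → (173.229,67.402) → (167.821,69.759), returning to the start.

Shape 2 is a cubic bezier drawn with `<path>`. Its stroke #0000ff means cut at S820, F1232. After flipping Y the toolpath is (13.089,40.556) → (22.332,46.378) → (40.062,50.564) → (62.876,53.599) → (87.375,55.970) → (110.157,58.163) → (127.819,60.664) → (136.962,63.959) → (134.183,68.533).

Shape 3 is a rectangle drawn with `<polygon>`. Its stroke #ff8800 means score at S495, F1851. After flipping Y the toolpath is (103.277,154.708) → (183.359,154.708) → (183.359,104.080) → (103.277,104.080) → (103.277,154.708), returning to the start.

G21
G90
G0 X167.821 Y69.759
M3 S495
G01 X168.391 Y75.630 F1851
G01 X174.152 Y76.902
G01 X177.142 Y71.817
G01 X173.229 Y67.402
G01 X167.821 Y69.759
G0 X13.089 Y40.556
M3 S820
G01 X22.332 Y46.378 F1232
G01 X40.062 Y50.564
G01 X62.876 Y53.599
G01 X87.375 Y55.970
G01 X110.157 Y58.163
G01 X127.819 Y60.664
G01 X136.962 Y63.959
G01 X134.183 Y68.533
G0 X103.277 Y154.708
M3 S495
G01 X183.359 Y154.708 F1851
G01 X183.359 Y104.080
G01 X103.277 Y104.080
G01 X103.277 Y154.708
M5
G0 X0.000 Y0.000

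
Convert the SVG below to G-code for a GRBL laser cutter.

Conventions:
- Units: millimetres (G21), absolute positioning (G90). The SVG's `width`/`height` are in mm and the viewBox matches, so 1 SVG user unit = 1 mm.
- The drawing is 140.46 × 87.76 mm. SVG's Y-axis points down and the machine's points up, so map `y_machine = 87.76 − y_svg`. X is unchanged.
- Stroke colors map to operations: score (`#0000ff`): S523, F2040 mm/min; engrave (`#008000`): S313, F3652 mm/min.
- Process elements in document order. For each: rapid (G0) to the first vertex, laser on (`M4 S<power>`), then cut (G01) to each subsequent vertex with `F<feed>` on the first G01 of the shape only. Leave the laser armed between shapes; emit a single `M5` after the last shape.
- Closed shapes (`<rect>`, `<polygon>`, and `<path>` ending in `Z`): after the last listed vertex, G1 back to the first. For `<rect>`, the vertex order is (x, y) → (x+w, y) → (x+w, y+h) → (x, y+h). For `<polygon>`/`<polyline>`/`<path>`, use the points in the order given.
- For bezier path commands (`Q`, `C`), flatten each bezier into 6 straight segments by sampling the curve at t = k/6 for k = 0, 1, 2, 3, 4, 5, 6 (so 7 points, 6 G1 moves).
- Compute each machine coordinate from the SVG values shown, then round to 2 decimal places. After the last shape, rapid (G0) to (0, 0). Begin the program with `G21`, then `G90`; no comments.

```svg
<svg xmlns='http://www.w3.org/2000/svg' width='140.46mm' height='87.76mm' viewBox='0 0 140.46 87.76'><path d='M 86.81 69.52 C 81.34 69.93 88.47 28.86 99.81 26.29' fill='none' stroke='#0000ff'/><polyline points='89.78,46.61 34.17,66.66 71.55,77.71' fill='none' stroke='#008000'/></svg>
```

G21
G90
G0 X86.81 Y18.24
M4 S523
G01 X85.09 Y21.12 F2040
G01 X85.23 Y28.69
G01 X87.01 Y38.74
G01 X90.18 Y49.03
G01 X94.53 Y57.35
G01 X99.81 Y61.47
G0 X89.78 Y41.15
M4 S313
G01 X34.17 Y21.10 F3652
G01 X71.55 Y10.05
M5
G0 X0.00 Y0.00

viewBox `0 0 140.46 87.76` with mm width/height → 1 unit = 1 mm. Flip: y_m = 87.76 − y_svg.

**Shape 1** — `<path>` cubic bezier, stroke `#0000ff` → score (S523, F2040). Control points (SVG): P0=(86.81,69.52), P1=(81.34,69.93), P2=(88.47,28.86), P3=(99.81,26.29); sampled at t=k/6. Machine vertices: (86.81,18.24) → (85.09,21.12) → (85.23,28.69) → (87.01,38.74) → (90.18,49.03) → (94.53,57.35) → (99.81,61.47). Open path.

**Shape 2** — `<polyline>` open polyline, stroke `#008000` → engrave (S313, F3652). Machine vertices: (89.78,41.15) → (34.17,21.10) → (71.55,10.05). Open path.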